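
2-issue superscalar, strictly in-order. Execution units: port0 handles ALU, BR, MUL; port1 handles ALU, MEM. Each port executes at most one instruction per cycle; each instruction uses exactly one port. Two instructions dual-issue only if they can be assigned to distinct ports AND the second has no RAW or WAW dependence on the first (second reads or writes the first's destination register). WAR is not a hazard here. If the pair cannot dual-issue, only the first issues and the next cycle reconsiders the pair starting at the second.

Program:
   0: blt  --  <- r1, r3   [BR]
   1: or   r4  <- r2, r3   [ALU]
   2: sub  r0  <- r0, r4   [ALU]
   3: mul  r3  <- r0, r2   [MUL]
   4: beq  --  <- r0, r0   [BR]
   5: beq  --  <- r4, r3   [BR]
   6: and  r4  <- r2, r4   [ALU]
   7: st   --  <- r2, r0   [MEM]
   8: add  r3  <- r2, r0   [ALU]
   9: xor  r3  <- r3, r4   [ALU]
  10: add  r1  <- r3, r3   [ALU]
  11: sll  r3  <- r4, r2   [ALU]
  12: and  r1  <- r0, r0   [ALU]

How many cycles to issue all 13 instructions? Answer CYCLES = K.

CYCLES = 9

c0: i0+i1 blt.BR+or.ALU  pair
c1: i2 sub.ALU  RAW r0
c2: i3 mul.MUL  no-port MUL/BR
c3: i4 beq.BR  no-port BR/BR
c4: i5+i6 beq.BR+and.ALU  pair
c5: i7+i8 st.MEM+add.ALU  pair
c6: i9 xor.ALU  RAW r3
c7: i10+i11 add.ALU+sll.ALU  pair
c8: i12 and.ALU  tail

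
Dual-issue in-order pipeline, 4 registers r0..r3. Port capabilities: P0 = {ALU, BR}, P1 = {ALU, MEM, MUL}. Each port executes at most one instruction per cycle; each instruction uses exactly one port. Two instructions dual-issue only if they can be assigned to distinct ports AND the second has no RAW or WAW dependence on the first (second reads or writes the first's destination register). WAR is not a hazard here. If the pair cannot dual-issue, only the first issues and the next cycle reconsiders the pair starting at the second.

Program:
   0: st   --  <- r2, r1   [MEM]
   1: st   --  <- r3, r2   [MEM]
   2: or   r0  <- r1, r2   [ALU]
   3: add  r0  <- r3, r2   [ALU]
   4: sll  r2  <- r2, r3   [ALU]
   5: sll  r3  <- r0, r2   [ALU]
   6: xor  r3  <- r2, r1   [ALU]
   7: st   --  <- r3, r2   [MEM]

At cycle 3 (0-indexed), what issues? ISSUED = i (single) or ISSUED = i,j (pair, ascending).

ISSUED = 5

#0 head=0: st i0 no-port MEM/MEM
#1 head=1: st/or i1&i2 pair
#2 head=3: add/sll i3&i4 pair
#3 head=5: sll i5 WAW r3
#4 head=6: xor i6 RAW r3
#5 head=7: st i7 tail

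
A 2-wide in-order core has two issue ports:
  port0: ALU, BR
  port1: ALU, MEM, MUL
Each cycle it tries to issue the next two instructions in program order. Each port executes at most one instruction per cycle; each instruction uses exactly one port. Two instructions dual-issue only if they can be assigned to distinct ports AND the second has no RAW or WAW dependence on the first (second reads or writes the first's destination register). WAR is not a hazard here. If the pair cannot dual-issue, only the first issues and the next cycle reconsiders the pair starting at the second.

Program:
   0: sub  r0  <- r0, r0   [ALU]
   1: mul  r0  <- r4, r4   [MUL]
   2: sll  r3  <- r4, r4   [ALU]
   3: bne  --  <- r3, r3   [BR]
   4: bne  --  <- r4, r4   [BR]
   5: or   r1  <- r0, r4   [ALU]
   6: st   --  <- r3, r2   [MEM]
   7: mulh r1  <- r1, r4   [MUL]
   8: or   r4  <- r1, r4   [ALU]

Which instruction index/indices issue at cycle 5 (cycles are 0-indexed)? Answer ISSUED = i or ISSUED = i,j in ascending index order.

  cy0 -> i0 (sub.ALU) WAW r0
  cy1 -> i1/i2 (mul.MUL;sll.ALU) 2-wide
  cy2 -> i3 (bne.BR) no-port BR/BR
  cy3 -> i4/i5 (bne.BR;or.ALU) 2-wide
  cy4 -> i6 (st.MEM) no-port MEM/MUL
  cy5 -> i7 (mulh.MUL) RAW r1
  cy6 -> i8 (or.ALU) tail

ISSUED = 7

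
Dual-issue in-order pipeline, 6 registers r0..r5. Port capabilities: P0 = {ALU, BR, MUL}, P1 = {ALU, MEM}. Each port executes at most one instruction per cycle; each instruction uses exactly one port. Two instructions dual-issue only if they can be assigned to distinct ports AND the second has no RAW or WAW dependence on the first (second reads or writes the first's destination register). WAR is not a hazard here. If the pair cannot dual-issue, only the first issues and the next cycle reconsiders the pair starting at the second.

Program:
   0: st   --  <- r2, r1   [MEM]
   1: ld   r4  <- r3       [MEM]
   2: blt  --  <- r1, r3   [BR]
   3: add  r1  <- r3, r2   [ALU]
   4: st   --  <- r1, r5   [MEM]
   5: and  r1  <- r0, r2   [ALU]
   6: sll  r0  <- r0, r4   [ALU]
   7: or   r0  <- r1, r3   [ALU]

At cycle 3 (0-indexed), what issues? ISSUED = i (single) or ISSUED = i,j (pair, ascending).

  cy0 -> i0 (st) no-port MEM/MEM
  cy1 -> i1+i2 (ld+blt) dual
  cy2 -> i3 (add) RAW r1
  cy3 -> i4+i5 (st+and) dual
  cy4 -> i6 (sll) WAW r0
  cy5 -> i7 (or) tail

ISSUED = 4,5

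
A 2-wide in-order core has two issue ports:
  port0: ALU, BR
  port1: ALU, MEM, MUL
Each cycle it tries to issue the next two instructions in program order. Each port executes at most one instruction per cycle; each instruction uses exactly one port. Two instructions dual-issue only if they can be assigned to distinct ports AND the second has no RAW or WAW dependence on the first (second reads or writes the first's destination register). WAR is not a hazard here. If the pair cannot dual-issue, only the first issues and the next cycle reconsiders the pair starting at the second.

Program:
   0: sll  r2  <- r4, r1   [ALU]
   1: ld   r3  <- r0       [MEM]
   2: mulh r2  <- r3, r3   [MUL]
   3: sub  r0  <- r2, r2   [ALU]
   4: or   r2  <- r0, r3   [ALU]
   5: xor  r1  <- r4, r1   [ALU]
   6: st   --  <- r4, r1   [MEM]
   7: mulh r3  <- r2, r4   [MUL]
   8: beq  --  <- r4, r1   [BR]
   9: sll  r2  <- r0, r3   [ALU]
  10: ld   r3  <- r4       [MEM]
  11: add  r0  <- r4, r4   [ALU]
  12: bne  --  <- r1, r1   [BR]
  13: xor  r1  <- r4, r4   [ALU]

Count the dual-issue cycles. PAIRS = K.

[0] i0&i1  sll.ALU ld.MEM  -- pair
[1] i2  mulh.MUL  -- RAW r2
[2] i3  sub.ALU  -- RAW r0
[3] i4&i5  or.ALU xor.ALU  -- pair
[4] i6  st.MEM  -- no-port MEM/MUL
[5] i7&i8  mulh.MUL beq.BR  -- pair
[6] i9&i10  sll.ALU ld.MEM  -- pair
[7] i11&i12  add.ALU bne.BR  -- pair
[8] i13  xor.ALU  -- tail

PAIRS = 5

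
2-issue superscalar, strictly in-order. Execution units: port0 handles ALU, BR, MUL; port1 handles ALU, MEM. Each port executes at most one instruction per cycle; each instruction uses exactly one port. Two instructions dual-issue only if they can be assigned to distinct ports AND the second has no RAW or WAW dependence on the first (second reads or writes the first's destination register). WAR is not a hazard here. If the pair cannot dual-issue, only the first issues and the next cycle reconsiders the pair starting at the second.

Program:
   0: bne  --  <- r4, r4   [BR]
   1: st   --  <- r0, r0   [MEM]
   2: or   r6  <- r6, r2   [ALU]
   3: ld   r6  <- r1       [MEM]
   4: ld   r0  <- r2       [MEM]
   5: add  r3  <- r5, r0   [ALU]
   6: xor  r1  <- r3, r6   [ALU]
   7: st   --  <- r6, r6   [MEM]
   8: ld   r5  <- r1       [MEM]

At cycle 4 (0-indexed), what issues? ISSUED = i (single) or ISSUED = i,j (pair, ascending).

[0] i0&i1  bne.BR/st.MEM  -- dual
[1] i2  or.ALU  -- WAW r6
[2] i3  ld.MEM  -- no-port MEM/MEM
[3] i4  ld.MEM  -- RAW r0
[4] i5  add.ALU  -- RAW r3
[5] i6&i7  xor.ALU/st.MEM  -- dual
[6] i8  ld.MEM  -- tail

ISSUED = 5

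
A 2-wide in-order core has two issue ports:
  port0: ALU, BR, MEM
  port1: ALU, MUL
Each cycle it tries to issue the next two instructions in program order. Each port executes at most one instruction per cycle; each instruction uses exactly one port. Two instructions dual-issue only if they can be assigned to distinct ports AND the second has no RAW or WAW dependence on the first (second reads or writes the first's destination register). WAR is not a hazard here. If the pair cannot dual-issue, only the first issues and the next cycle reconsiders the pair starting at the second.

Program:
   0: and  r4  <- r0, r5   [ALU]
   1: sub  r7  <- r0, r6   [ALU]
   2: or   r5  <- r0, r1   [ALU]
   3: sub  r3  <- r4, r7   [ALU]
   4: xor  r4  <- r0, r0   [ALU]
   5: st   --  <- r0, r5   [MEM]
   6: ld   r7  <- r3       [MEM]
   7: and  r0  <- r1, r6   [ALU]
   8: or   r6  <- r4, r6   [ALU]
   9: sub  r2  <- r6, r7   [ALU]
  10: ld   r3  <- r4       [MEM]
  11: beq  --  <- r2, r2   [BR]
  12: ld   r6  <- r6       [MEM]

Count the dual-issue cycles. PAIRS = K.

PAIRS = 5

0. and.ALU+sub.ALU @i0/i1  | 2-wide
1. or.ALU+sub.ALU @i2/i3  | 2-wide
2. xor.ALU+st.MEM @i4/i5  | 2-wide
3. ld.MEM+and.ALU @i6/i7  | 2-wide
4. or.ALU @i8  | RAW r6
5. sub.ALU+ld.MEM @i9/i10  | 2-wide
6. beq.BR @i11  | no-port BR/MEM
7. ld.MEM @i12  | tail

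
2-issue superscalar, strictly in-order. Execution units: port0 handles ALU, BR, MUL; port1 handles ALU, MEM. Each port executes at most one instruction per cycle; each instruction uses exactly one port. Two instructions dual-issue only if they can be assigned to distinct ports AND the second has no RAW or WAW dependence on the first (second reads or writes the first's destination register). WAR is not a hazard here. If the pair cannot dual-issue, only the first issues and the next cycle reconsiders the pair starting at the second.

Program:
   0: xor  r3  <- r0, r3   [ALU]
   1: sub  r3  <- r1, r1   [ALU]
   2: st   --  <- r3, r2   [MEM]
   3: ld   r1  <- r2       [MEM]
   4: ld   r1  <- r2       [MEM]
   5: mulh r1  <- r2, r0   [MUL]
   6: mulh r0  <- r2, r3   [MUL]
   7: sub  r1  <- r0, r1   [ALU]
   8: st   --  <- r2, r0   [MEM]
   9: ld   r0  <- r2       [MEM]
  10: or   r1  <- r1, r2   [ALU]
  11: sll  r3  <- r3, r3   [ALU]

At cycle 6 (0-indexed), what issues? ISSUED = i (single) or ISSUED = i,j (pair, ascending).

ISSUED = 6

  cy0 -> i0 (xor.ALU) WAW r3
  cy1 -> i1 (sub.ALU) RAW r3
  cy2 -> i2 (st.MEM) no-port MEM/MEM
  cy3 -> i3 (ld.MEM) no-port MEM/MEM
  cy4 -> i4 (ld.MEM) WAW r1
  cy5 -> i5 (mulh.MUL) no-port MUL/MUL
  cy6 -> i6 (mulh.MUL) RAW r0
  cy7 -> i7/i8 (sub.ALU+st.MEM) 2-wide
  cy8 -> i9/i10 (ld.MEM+or.ALU) 2-wide
  cy9 -> i11 (sll.ALU) tail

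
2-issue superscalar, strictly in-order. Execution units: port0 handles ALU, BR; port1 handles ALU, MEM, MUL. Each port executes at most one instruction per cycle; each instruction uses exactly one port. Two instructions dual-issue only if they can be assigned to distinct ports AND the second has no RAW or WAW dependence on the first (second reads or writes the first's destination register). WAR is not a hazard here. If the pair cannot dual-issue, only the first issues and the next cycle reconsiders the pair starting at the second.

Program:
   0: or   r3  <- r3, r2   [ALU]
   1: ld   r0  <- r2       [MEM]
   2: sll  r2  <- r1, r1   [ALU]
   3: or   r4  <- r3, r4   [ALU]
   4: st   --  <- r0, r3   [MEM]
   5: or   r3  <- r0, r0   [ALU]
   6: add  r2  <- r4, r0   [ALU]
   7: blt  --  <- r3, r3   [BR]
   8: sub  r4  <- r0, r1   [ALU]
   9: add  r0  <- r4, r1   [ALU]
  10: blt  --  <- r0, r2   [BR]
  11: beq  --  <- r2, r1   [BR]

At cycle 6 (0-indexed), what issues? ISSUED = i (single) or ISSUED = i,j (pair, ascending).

t=0 i0/i1:or.ALU;ld.MEM ; pair
t=1 i2/i3:sll.ALU;or.ALU ; pair
t=2 i4/i5:st.MEM;or.ALU ; pair
t=3 i6/i7:add.ALU;blt.BR ; pair
t=4 i8:sub.ALU ; RAW r4
t=5 i9:add.ALU ; RAW r0
t=6 i10:blt.BR ; no-port BR/BR
t=7 i11:beq.BR ; tail

ISSUED = 10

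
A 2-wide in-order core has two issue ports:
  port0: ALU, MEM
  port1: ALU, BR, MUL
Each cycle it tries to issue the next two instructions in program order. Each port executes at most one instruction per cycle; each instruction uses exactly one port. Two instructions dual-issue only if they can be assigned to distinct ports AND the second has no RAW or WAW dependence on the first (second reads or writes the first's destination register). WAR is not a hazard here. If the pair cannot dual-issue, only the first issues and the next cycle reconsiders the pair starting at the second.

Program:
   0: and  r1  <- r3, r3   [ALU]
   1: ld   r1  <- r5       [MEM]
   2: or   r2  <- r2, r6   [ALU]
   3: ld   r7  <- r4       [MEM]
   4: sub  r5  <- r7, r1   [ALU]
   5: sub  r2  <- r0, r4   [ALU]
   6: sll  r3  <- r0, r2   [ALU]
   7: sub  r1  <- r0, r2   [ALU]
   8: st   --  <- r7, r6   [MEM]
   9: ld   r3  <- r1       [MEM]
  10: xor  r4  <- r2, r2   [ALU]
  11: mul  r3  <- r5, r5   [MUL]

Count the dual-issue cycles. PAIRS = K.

PAIRS = 4

0. and.ALU @i0  | WAW r1
1. ld.MEM or.ALU @i1/i2  | 2-wide
2. ld.MEM @i3  | RAW r7
3. sub.ALU sub.ALU @i4/i5  | 2-wide
4. sll.ALU sub.ALU @i6/i7  | 2-wide
5. st.MEM @i8  | no-port MEM/MEM
6. ld.MEM xor.ALU @i9/i10  | 2-wide
7. mul.MUL @i11  | tail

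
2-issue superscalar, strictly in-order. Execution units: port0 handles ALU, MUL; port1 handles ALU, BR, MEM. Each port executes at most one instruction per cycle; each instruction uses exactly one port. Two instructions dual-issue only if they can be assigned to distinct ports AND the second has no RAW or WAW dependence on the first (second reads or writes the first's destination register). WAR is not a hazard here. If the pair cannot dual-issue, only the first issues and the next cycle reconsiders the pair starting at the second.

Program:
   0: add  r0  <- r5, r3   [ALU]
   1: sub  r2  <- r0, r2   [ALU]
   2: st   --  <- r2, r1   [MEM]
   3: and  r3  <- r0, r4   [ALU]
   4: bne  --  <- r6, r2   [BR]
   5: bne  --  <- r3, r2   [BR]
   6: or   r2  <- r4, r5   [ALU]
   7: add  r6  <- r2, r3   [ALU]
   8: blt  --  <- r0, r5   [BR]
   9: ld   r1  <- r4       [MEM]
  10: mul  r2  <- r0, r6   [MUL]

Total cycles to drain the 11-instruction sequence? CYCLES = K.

CYCLES = 7

#0 head=0: add.ALU i0 RAW r0
#1 head=1: sub.ALU i1 RAW r2
#2 head=2: st.MEM/and.ALU i2/i3 2-wide
#3 head=4: bne.BR i4 no-port BR/BR
#4 head=5: bne.BR/or.ALU i5/i6 2-wide
#5 head=7: add.ALU/blt.BR i7/i8 2-wide
#6 head=9: ld.MEM/mul.MUL i9/i10 2-wide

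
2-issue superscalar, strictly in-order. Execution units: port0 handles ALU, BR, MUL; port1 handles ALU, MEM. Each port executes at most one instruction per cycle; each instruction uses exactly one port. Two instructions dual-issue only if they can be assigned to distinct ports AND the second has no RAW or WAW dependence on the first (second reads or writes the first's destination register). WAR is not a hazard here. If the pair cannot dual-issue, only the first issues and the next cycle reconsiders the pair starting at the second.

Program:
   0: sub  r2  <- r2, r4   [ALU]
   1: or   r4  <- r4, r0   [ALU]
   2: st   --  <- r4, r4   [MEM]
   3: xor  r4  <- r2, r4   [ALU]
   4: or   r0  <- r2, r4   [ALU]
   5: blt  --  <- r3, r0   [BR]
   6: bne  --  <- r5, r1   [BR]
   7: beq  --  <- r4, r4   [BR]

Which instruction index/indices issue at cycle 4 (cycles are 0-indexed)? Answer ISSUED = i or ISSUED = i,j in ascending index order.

#0 head=0: sub or i0/i1 pair
#1 head=2: st xor i2/i3 pair
#2 head=4: or i4 RAW r0
#3 head=5: blt i5 no-port BR/BR
#4 head=6: bne i6 no-port BR/BR
#5 head=7: beq i7 tail

ISSUED = 6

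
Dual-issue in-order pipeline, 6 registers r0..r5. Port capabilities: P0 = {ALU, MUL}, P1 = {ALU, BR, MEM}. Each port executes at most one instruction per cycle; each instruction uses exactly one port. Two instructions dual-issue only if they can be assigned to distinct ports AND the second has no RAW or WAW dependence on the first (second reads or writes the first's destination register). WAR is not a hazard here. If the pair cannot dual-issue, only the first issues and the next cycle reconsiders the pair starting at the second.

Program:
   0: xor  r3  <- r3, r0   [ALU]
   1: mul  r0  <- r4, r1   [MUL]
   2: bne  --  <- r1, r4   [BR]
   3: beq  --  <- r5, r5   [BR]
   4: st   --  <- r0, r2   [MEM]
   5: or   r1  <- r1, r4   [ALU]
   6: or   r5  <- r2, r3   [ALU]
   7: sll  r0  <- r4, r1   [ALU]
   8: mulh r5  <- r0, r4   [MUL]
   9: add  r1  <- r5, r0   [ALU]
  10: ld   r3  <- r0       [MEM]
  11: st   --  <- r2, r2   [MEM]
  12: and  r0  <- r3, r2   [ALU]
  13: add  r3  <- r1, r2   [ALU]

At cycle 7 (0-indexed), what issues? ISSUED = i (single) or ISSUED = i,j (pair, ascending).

t=0 i0,i1:xor+mul ; pair
t=1 i2:bne ; no-port BR/BR
t=2 i3:beq ; no-port BR/MEM
t=3 i4,i5:st+or ; pair
t=4 i6,i7:or+sll ; pair
t=5 i8:mulh ; RAW r5
t=6 i9,i10:add+ld ; pair
t=7 i11,i12:st+and ; pair
t=8 i13:add ; tail

ISSUED = 11,12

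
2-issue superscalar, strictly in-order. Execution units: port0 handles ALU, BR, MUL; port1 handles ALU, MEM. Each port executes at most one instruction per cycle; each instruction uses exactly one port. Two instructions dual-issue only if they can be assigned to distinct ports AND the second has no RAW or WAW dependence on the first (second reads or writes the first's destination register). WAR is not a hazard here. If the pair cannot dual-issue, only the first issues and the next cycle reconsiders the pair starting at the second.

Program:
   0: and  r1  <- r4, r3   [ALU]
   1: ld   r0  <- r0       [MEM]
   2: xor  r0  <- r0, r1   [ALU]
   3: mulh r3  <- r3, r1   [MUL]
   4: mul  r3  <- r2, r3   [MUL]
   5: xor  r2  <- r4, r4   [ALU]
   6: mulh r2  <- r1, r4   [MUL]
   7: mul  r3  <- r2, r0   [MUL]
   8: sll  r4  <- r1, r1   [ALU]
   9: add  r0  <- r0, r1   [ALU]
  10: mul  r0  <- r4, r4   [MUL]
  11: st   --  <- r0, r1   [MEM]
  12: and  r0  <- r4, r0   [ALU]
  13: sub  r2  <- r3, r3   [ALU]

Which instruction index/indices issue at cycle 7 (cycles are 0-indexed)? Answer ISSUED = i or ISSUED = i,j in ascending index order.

c0: i0/i1 and.ALU ld.MEM  pair
c1: i2/i3 xor.ALU mulh.MUL  pair
c2: i4/i5 mul.MUL xor.ALU  pair
c3: i6 mulh.MUL  no-port MUL/MUL
c4: i7/i8 mul.MUL sll.ALU  pair
c5: i9 add.ALU  WAW r0
c6: i10 mul.MUL  RAW r0
c7: i11/i12 st.MEM and.ALU  pair
c8: i13 sub.ALU  tail

ISSUED = 11,12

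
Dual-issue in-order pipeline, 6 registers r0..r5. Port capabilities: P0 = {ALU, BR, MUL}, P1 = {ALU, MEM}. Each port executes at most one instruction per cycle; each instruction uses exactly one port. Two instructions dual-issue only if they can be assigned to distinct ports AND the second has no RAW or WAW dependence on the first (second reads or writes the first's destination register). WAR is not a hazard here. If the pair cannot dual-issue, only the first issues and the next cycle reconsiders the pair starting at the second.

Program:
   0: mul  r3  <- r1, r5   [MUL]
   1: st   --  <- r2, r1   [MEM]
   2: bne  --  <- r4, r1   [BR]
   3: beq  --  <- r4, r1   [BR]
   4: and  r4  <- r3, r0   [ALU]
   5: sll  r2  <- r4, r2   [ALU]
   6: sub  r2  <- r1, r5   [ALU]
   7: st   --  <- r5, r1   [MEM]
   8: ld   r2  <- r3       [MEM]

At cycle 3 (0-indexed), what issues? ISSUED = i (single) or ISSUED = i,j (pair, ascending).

t=0 i0+i1:mul+st ; dual
t=1 i2:bne ; no-port BR/BR
t=2 i3+i4:beq+and ; dual
t=3 i5:sll ; WAW r2
t=4 i6+i7:sub+st ; dual
t=5 i8:ld ; tail

ISSUED = 5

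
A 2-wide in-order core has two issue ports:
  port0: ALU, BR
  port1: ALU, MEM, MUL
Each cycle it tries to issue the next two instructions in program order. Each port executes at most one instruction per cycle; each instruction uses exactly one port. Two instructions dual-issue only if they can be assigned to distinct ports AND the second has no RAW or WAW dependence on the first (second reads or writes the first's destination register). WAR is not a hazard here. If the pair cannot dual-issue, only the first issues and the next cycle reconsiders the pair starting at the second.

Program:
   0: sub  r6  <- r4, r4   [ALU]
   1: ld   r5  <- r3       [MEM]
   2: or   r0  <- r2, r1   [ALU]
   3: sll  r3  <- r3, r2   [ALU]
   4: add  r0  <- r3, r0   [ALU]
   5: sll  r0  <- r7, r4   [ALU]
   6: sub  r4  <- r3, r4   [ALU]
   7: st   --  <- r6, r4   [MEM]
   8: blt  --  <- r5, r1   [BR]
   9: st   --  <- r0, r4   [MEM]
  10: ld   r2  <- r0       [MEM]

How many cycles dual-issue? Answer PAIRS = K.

PAIRS = 4

#0 head=0: sub;ld i0+i1 dual
#1 head=2: or;sll i2+i3 dual
#2 head=4: add i4 WAW r0
#3 head=5: sll;sub i5+i6 dual
#4 head=7: st;blt i7+i8 dual
#5 head=9: st i9 no-port MEM/MEM
#6 head=10: ld i10 tail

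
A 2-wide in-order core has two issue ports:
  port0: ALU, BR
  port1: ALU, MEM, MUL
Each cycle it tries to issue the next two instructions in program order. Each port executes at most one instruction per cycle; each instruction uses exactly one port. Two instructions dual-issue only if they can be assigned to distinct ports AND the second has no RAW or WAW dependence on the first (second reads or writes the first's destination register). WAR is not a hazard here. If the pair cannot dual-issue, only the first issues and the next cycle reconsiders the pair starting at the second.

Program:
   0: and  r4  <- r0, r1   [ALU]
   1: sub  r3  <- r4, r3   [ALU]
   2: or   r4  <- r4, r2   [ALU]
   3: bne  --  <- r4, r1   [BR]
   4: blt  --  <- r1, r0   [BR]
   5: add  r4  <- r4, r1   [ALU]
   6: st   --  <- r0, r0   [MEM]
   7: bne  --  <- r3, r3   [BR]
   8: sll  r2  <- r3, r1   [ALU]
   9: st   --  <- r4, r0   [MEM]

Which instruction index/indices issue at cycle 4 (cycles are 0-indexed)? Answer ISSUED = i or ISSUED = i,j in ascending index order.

ISSUED = 6,7

[0] i0  and.ALU  -- RAW r4
[1] i1+i2  sub.ALU or.ALU  -- 2-wide
[2] i3  bne.BR  -- no-port BR/BR
[3] i4+i5  blt.BR add.ALU  -- 2-wide
[4] i6+i7  st.MEM bne.BR  -- 2-wide
[5] i8+i9  sll.ALU st.MEM  -- 2-wide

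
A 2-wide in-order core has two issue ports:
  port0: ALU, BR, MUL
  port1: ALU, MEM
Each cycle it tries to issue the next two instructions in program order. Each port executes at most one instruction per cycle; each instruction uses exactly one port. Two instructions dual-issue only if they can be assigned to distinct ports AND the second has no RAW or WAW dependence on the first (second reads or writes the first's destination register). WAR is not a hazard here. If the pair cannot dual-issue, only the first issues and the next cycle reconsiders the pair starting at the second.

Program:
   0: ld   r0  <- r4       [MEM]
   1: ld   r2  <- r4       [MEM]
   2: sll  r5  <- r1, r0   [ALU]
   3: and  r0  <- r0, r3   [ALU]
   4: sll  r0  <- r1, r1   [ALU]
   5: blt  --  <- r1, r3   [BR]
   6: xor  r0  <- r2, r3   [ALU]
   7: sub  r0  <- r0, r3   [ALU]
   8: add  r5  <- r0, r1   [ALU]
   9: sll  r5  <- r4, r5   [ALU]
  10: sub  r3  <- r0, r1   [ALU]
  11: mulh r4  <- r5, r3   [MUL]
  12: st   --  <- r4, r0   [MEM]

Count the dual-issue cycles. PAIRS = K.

0. ld.MEM @i0  | no-port MEM/MEM
1. ld.MEM/sll.ALU @i1,i2  | dual
2. and.ALU @i3  | WAW r0
3. sll.ALU/blt.BR @i4,i5  | dual
4. xor.ALU @i6  | RAW+WAW r0
5. sub.ALU @i7  | RAW r0
6. add.ALU @i8  | RAW+WAW r5
7. sll.ALU/sub.ALU @i9,i10  | dual
8. mulh.MUL @i11  | RAW r4
9. st.MEM @i12  | tail

PAIRS = 3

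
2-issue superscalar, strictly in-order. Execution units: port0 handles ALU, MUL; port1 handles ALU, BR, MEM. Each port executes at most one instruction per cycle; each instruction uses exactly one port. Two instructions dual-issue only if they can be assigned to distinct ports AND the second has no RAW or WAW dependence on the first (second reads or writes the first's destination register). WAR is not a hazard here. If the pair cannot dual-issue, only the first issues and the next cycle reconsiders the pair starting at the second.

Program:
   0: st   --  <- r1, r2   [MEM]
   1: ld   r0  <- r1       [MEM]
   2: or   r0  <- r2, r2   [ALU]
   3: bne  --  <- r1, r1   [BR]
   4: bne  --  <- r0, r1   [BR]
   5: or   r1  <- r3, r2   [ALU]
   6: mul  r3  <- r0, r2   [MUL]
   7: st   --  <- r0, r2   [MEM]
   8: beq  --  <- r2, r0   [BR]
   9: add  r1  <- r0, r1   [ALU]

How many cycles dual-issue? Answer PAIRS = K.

PAIRS = 4

[0] i0  st  -- no-port MEM/MEM
[1] i1  ld  -- WAW r0
[2] i2,i3  or;bne  -- pair
[3] i4,i5  bne;or  -- pair
[4] i6,i7  mul;st  -- pair
[5] i8,i9  beq;add  -- pair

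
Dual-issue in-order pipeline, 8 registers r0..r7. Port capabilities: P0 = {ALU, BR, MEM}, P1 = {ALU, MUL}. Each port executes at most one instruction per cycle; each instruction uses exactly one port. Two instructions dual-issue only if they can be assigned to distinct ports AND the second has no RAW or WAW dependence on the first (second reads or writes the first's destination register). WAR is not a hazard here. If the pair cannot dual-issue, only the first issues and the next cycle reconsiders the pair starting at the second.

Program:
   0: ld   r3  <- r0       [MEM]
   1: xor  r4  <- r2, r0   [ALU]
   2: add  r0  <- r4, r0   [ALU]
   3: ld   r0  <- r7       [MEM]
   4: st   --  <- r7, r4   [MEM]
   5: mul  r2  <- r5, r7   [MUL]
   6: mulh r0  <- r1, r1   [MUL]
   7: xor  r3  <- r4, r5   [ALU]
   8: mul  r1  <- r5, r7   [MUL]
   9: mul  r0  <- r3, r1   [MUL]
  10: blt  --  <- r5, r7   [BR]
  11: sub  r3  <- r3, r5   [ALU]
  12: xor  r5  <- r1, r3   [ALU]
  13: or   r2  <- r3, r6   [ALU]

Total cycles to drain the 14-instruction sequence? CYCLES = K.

CYCLES = 9

c0: i0+i1 ld+xor  2-wide
c1: i2 add  WAW r0
c2: i3 ld  no-port MEM/MEM
c3: i4+i5 st+mul  2-wide
c4: i6+i7 mulh+xor  2-wide
c5: i8 mul  no-port MUL/MUL
c6: i9+i10 mul+blt  2-wide
c7: i11 sub  RAW r3
c8: i12+i13 xor+or  2-wide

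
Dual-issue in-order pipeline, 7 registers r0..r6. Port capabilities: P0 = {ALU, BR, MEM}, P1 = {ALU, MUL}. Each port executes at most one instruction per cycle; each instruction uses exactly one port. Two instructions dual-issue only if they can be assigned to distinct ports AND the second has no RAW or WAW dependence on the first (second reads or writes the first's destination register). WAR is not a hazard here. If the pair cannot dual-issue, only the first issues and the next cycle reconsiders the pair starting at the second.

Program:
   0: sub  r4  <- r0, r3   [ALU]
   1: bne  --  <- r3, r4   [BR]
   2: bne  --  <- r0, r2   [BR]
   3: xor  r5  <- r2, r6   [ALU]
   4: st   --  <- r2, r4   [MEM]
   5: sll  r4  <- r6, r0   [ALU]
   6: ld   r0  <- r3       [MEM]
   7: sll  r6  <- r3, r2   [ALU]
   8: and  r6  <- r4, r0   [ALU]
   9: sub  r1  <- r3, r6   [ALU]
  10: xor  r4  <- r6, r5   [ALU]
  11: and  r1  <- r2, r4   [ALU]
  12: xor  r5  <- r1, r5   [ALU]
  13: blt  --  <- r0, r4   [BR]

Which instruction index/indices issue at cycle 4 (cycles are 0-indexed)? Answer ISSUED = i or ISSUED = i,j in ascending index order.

ISSUED = 6,7

[0] i0  sub  -- RAW r4
[1] i1  bne  -- no-port BR/BR
[2] i2/i3  bne/xor  -- pair
[3] i4/i5  st/sll  -- pair
[4] i6/i7  ld/sll  -- pair
[5] i8  and  -- RAW r6
[6] i9/i10  sub/xor  -- pair
[7] i11  and  -- RAW r1
[8] i12/i13  xor/blt  -- pair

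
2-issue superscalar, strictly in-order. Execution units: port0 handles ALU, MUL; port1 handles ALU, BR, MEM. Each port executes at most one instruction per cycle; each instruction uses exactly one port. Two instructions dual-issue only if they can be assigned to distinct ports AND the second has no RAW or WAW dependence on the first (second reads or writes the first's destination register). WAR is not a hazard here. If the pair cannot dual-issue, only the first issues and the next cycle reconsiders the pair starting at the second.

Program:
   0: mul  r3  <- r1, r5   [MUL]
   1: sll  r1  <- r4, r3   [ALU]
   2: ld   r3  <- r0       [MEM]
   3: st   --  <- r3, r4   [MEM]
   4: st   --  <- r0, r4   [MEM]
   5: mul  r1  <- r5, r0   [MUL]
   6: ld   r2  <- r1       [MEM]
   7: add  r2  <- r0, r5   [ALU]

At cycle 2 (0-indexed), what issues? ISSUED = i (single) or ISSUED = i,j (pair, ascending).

ISSUED = 3

  cy0 -> i0 (mul.MUL) RAW r3
  cy1 -> i1,i2 (sll.ALU ld.MEM) 2-wide
  cy2 -> i3 (st.MEM) no-port MEM/MEM
  cy3 -> i4,i5 (st.MEM mul.MUL) 2-wide
  cy4 -> i6 (ld.MEM) WAW r2
  cy5 -> i7 (add.ALU) tail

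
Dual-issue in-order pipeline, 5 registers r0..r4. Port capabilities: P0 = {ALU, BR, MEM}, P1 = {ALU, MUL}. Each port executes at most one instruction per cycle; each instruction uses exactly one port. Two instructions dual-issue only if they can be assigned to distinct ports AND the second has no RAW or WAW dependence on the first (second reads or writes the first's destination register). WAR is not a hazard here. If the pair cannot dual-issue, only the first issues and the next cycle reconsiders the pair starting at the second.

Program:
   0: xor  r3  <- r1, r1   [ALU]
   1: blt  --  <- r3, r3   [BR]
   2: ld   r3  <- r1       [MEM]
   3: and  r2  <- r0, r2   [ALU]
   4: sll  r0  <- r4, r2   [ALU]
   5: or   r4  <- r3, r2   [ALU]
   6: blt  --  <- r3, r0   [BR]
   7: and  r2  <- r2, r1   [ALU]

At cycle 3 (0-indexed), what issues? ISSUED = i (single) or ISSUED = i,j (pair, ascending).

  cy0 -> i0 (xor) RAW r3
  cy1 -> i1 (blt) no-port BR/MEM
  cy2 -> i2/i3 (ld;and) 2-wide
  cy3 -> i4/i5 (sll;or) 2-wide
  cy4 -> i6/i7 (blt;and) 2-wide

ISSUED = 4,5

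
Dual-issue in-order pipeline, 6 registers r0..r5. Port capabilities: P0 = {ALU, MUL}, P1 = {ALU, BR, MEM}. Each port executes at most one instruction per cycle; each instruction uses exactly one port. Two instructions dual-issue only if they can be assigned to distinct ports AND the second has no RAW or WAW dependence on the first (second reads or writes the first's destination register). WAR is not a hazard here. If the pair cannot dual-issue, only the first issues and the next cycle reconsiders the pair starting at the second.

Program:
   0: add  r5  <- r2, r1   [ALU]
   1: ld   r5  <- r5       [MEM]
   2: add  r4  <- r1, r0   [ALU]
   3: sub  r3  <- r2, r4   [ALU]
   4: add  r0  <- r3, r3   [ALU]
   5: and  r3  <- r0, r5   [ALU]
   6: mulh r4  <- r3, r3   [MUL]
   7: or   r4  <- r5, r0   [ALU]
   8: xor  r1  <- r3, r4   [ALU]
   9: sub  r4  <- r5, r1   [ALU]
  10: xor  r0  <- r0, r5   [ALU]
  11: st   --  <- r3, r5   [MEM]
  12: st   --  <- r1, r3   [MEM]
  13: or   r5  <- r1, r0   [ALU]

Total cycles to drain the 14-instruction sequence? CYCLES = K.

CYCLES = 11

c0: i0 add.ALU  RAW+WAW r5
c1: i1/i2 ld.MEM/add.ALU  pair
c2: i3 sub.ALU  RAW r3
c3: i4 add.ALU  RAW r0
c4: i5 and.ALU  RAW r3
c5: i6 mulh.MUL  WAW r4
c6: i7 or.ALU  RAW r4
c7: i8 xor.ALU  RAW r1
c8: i9/i10 sub.ALU/xor.ALU  pair
c9: i11 st.MEM  no-port MEM/MEM
c10: i12/i13 st.MEM/or.ALU  pair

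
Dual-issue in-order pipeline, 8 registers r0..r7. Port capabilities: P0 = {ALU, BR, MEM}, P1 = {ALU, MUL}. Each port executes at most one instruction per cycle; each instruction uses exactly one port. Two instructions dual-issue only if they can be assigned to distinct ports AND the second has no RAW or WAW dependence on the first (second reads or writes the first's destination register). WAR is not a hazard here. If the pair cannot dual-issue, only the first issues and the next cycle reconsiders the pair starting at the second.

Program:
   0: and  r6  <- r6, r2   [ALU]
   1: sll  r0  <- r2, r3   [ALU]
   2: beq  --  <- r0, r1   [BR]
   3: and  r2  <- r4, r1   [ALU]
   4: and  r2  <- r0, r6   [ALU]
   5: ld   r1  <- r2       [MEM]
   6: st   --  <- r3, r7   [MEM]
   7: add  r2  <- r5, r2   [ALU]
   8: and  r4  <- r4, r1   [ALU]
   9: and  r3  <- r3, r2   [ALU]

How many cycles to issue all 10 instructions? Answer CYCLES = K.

  cy0 -> i0/i1 (and sll) pair
  cy1 -> i2/i3 (beq and) pair
  cy2 -> i4 (and) RAW r2
  cy3 -> i5 (ld) no-port MEM/MEM
  cy4 -> i6/i7 (st add) pair
  cy5 -> i8/i9 (and and) pair

CYCLES = 6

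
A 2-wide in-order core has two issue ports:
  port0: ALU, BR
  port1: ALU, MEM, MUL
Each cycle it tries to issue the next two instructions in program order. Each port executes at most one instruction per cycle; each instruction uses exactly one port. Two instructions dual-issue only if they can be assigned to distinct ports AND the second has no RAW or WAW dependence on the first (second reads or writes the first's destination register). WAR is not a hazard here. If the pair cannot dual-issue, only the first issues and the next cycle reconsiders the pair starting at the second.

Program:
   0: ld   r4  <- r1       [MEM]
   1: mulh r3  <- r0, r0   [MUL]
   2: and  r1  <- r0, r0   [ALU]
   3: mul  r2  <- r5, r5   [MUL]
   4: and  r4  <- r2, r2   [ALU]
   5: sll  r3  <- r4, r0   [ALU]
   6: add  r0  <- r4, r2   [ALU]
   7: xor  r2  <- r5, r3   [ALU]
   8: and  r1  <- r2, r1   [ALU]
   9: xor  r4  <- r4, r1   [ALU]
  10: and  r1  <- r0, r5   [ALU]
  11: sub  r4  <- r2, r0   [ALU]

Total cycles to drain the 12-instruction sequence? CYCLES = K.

CYCLES = 9

c0: i0 ld  no-port MEM/MUL
c1: i1+i2 mulh/and  pair
c2: i3 mul  RAW r2
c3: i4 and  RAW r4
c4: i5+i6 sll/add  pair
c5: i7 xor  RAW r2
c6: i8 and  RAW r1
c7: i9+i10 xor/and  pair
c8: i11 sub  tail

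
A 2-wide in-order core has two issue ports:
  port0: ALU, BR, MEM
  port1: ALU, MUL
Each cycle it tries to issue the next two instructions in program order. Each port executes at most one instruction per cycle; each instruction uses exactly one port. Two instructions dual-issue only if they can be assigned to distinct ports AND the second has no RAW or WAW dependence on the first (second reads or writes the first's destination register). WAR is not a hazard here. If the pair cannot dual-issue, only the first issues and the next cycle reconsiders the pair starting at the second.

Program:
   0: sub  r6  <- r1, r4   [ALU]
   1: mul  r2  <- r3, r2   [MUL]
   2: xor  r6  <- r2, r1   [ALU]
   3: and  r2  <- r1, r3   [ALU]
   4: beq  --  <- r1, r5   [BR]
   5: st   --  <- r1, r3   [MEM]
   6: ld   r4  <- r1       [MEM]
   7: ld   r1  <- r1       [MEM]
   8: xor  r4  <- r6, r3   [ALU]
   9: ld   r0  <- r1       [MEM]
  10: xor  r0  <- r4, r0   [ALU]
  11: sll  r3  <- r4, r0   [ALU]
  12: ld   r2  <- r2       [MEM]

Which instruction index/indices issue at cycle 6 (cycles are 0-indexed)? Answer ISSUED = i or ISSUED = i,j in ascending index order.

ISSUED = 9

c0: i0+i1 sub/mul  2-wide
c1: i2+i3 xor/and  2-wide
c2: i4 beq  no-port BR/MEM
c3: i5 st  no-port MEM/MEM
c4: i6 ld  no-port MEM/MEM
c5: i7+i8 ld/xor  2-wide
c6: i9 ld  RAW+WAW r0
c7: i10 xor  RAW r0
c8: i11+i12 sll/ld  2-wide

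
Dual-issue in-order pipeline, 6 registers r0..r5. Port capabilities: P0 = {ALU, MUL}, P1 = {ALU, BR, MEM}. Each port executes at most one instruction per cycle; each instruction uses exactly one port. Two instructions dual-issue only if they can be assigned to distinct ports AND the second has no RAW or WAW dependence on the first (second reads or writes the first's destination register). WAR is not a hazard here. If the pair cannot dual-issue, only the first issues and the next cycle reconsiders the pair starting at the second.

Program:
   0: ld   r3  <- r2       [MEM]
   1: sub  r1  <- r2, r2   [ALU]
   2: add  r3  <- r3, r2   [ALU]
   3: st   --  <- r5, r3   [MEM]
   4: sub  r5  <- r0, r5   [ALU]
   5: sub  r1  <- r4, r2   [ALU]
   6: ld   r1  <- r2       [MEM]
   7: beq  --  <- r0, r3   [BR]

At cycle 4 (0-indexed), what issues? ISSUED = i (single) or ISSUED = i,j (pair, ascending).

ISSUED = 6

c0: i0/i1 ld;sub  2-wide
c1: i2 add  RAW r3
c2: i3/i4 st;sub  2-wide
c3: i5 sub  WAW r1
c4: i6 ld  no-port MEM/BR
c5: i7 beq  tail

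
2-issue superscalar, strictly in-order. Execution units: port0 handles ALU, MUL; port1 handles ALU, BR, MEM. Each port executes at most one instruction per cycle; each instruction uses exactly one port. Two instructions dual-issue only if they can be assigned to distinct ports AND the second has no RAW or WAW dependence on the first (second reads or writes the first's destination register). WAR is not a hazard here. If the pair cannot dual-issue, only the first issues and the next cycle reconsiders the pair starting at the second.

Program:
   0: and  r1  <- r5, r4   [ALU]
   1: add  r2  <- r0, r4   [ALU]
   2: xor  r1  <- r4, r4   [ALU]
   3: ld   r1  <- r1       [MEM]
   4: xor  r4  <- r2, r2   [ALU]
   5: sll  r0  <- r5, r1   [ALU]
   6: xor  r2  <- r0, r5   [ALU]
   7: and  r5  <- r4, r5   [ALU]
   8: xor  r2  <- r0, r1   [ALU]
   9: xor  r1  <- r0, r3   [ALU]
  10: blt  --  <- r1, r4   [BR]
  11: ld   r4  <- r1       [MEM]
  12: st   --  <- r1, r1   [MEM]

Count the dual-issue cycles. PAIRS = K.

0. and;add @i0+i1  | 2-wide
1. xor @i2  | RAW+WAW r1
2. ld;xor @i3+i4  | 2-wide
3. sll @i5  | RAW r0
4. xor;and @i6+i7  | 2-wide
5. xor;xor @i8+i9  | 2-wide
6. blt @i10  | no-port BR/MEM
7. ld @i11  | no-port MEM/MEM
8. st @i12  | tail

PAIRS = 4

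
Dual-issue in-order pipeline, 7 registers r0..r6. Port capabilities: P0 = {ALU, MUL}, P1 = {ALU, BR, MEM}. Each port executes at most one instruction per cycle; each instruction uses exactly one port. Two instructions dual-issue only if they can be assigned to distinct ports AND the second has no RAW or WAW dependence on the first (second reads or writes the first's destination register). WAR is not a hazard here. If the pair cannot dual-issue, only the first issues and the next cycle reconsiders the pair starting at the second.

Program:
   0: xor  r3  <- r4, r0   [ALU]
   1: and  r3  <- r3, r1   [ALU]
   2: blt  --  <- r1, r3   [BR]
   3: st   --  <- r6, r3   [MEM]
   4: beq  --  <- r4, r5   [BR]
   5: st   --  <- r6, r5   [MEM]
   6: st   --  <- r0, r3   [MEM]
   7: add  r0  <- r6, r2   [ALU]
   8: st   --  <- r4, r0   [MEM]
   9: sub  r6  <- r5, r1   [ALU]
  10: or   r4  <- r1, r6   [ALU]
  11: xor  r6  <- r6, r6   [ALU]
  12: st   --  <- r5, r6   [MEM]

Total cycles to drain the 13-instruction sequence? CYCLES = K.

c0: i0 xor  RAW+WAW r3
c1: i1 and  RAW r3
c2: i2 blt  no-port BR/MEM
c3: i3 st  no-port MEM/BR
c4: i4 beq  no-port BR/MEM
c5: i5 st  no-port MEM/MEM
c6: i6&i7 st add  pair
c7: i8&i9 st sub  pair
c8: i10&i11 or xor  pair
c9: i12 st  tail

CYCLES = 10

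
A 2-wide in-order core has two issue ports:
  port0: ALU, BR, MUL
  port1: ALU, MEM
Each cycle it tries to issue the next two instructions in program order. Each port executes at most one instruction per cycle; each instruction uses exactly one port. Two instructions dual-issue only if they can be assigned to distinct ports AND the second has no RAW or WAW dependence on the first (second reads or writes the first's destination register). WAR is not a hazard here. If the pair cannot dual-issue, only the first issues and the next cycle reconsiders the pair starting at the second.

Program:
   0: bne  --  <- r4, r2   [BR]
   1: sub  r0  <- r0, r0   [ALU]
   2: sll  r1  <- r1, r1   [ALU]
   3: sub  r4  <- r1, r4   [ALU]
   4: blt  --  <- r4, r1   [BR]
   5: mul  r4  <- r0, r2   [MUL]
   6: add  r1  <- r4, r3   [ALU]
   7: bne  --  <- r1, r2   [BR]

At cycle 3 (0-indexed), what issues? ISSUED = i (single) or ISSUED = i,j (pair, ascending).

ISSUED = 4

0. bne sub @i0+i1  | pair
1. sll @i2  | RAW r1
2. sub @i3  | RAW r4
3. blt @i4  | no-port BR/MUL
4. mul @i5  | RAW r4
5. add @i6  | RAW r1
6. bne @i7  | tail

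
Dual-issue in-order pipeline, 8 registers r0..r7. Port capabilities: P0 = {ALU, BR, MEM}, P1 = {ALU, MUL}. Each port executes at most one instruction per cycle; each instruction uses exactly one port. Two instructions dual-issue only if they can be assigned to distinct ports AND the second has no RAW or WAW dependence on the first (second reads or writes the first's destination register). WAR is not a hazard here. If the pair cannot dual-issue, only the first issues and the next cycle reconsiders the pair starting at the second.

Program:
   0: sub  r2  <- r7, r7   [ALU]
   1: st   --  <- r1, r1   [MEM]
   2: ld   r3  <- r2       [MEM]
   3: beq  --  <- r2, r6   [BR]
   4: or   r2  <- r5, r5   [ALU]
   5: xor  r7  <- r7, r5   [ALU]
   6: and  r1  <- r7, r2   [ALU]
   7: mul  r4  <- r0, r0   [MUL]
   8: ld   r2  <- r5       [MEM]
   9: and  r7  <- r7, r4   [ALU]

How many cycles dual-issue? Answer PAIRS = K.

#0 head=0: sub+st i0+i1 2-wide
#1 head=2: ld i2 no-port MEM/BR
#2 head=3: beq+or i3+i4 2-wide
#3 head=5: xor i5 RAW r7
#4 head=6: and+mul i6+i7 2-wide
#5 head=8: ld+and i8+i9 2-wide

PAIRS = 4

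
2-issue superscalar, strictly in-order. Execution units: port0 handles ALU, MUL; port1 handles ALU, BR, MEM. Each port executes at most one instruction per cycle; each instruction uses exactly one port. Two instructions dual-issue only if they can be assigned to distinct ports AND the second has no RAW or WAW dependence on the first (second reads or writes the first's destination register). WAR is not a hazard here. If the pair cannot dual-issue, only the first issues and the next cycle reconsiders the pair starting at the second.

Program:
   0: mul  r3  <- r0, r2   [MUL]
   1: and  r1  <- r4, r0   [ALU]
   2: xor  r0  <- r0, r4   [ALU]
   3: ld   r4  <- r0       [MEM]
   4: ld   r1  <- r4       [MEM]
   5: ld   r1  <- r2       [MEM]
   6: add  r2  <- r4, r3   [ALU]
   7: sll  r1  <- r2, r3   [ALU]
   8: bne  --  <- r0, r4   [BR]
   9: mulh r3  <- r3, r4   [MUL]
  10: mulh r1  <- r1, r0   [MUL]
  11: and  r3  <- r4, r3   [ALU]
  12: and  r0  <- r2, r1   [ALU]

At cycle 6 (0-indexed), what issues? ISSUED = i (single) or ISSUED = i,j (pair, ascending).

[0] i0/i1  mul+and  -- 2-wide
[1] i2  xor  -- RAW r0
[2] i3  ld  -- no-port MEM/MEM
[3] i4  ld  -- no-port MEM/MEM
[4] i5/i6  ld+add  -- 2-wide
[5] i7/i8  sll+bne  -- 2-wide
[6] i9  mulh  -- no-port MUL/MUL
[7] i10/i11  mulh+and  -- 2-wide
[8] i12  and  -- tail

ISSUED = 9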